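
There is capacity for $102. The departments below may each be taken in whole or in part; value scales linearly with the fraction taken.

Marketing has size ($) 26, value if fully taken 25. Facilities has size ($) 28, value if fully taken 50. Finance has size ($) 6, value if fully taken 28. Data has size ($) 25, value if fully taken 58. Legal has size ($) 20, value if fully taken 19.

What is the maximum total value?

Best value per unit of size first: Finance 28/6≈4.67, Data 58/25≈2.32, Facilities 50/28≈1.79, Marketing 25/26≈0.962, Legal 19/20≈0.95.
Take all of Finance (6 $, value 28) ; 96 $ left.
All 25 $ of Data fit (value 58) ; 71 remain.
All 28 $ of Facilities fit (value 50) ; 43 remain.
Marketing: take in full, 26 $ for value 25 ; 17 left.
Fill the last 17 $ with part of Legal: 17/20 of it earns 16.15.
Total value = 177.15.

177.15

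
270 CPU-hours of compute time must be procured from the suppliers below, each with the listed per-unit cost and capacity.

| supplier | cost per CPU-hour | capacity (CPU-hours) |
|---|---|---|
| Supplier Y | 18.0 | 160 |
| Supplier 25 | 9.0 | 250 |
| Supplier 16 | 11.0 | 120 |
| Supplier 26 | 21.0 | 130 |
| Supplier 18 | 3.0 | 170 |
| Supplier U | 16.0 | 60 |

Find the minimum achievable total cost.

Use suppliers in increasing cost order.
Supplier 18 (3.0): use full 170 ; 100 CPU-hours to go.
Take 100 from Supplier 25 at 9.0 to finish.
Supplier 16, Supplier U, Supplier Y, Supplier 26: unused.
Cost = 170×3.0 + 100×9.0 = 1410.

1410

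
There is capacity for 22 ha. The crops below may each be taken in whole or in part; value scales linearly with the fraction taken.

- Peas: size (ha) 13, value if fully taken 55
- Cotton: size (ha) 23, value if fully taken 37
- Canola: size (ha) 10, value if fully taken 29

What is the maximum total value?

Best value per unit of size first: Peas 55/13≈4.23, Canola 29/10≈2.9, Cotton 37/23≈1.61.
Take all of Peas (13 ha, value 55) — 9 ha left.
9 ha left: a 9/10 share of Canola gives 29×9/10 = 26.1.
Total value = 81.1.

81.1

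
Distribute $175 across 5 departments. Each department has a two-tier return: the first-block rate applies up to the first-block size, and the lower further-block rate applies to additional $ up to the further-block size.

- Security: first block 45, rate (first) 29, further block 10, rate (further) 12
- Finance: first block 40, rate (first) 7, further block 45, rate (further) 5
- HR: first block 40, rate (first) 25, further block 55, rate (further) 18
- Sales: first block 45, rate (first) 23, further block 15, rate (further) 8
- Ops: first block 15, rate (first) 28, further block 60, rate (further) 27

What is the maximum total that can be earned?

4690

Treat each block as its own option and order by rate: Security/tier1 29 > Ops/tier1 28 > Ops/tier2 27 > HR/tier1 25 > Sales/tier1 23 > HR/tier2 18 > Security/tier2 12 > Sales/tier2 8 > Finance/tier1 7 > Finance/tier2 5.
Security tier1 at 29: fill all 45 — 130 left.
Ops/tier1 (28): +15 — 115 left.
Ops tier2 at 27: fill all 60 — 55 left.
HR tier1 at 25: fill all 40 — 15 left.
Sales/tier1: +15 of 45 at 23; pool empty.
Total = 29×45 + 28×15 + 27×60 + 25×40 + 23×15 = 4690.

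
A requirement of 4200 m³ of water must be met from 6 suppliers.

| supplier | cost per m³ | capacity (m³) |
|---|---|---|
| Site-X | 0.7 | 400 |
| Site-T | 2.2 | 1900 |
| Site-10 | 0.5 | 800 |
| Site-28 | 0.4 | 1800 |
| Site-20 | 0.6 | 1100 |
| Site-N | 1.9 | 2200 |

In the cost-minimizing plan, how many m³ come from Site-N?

Use suppliers in increasing cost order.
Site-28 (0.4): use full 1800 → 2400 m³ to go.
Site-10 (0.5): use full 800 → 1600 m³ to go.
Site-20 (0.6): use full 1100 → 500 m³ to go.
Site-X at 0.7: take all 400 m³ → 100 still needed.
Site-N at 1.9: take 100 of its 2200 → requirement met.
Site-T: unused.

100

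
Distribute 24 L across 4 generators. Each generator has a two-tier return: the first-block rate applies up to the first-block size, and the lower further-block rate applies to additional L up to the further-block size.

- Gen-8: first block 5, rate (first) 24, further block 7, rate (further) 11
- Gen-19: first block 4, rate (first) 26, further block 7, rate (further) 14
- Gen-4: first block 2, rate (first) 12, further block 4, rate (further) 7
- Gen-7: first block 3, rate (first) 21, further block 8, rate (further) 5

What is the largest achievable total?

442

Treat each block as its own option and order by rate: Gen-19/first 26 > Gen-8/first 24 > Gen-7/first 21 > Gen-19/second 14 > Gen-4/first 12 > Gen-8/second 11 > Gen-4/second 7 > Gen-7/second 5.
Gen-19 first at 26: fill all 4 → 20 left.
Gen-8 first at 24: fill all 5 → 15 left.
Gen-7/first (21): +3 → 12 left.
Fill Gen-19 second block (7 at 14) → 5 left.
Fill Gen-4 first block (2 at 12) → 3 left.
Gen-8/second: +3 of 7 at 11; pool empty.
Total = 26×4 + 24×5 + 21×3 + 14×7 + 12×2 + 11×3 = 442.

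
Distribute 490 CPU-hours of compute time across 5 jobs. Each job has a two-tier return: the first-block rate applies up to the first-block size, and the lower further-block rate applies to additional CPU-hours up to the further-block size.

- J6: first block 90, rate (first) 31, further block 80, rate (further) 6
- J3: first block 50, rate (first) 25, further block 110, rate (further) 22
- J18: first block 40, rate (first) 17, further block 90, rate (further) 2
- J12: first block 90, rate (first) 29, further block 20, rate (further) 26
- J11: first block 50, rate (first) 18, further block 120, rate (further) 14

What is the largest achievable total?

Order all 10 blocks by rate: J6/first 31 > J12/first 29 > J12/second 26 > J3/first 25 > J3/second 22 > J11/first 18 > J18/first 17 > J11/second 14 > J6/second 6 > J18/second 2.
Fill J6 first block (90 at 31) → 400 left.
J12 first at 29: fill all 90 → 310 left.
Fill J12 second block (20 at 26) → 290 left.
J3/first (25): +50 → 240 left.
Fill J3 second block (110 at 22) → 130 left.
Fill J11 first block (50 at 18) → 80 left.
J18 first at 17: fill all 40 → 40 left.
40 remain; put them into J11 second at 14.
Total = 31×90 + 29×90 + 26×20 + 25×50 + 22×110 + 18×50 + 17×40 + 14×40 = 11730.

11730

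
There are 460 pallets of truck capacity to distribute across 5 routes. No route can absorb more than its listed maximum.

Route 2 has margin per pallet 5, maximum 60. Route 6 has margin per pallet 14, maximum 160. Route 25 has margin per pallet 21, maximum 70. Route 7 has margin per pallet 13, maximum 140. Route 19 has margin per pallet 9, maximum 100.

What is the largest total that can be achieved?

6340

Highest margin per pallet first: Route 25 21 > Route 6 14 > Route 7 13 > Route 19 9 > Route 2 5.
Route 25 takes 70 to reach its cap of 70 → 390 left.
Route 6: +160 to 160 (cap) → 230 left.
Route 7: +140 to 140 (cap) → 90 left.
Route 19: +90 (room for 100) → 90. Pool exhausted.
Total = 14×160 + 21×70 + 13×140 + 9×90 = 6340.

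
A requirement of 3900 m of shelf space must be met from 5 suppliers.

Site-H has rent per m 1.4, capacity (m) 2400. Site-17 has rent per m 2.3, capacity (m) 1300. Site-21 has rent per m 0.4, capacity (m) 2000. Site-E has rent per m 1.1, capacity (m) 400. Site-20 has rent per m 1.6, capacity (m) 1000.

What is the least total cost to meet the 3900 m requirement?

3340

Fill from the cheapest supplier first.
Site-21 at 0.4: take all 2000 m — 1900 still needed.
Site-E at 1.1: take all 400 m — 1500 still needed.
Take 1500 from Site-H at 1.4 to finish.
Site-20, Site-17: unused.
Cost = 2000×0.4 + 400×1.1 + 1500×1.4 = 3340.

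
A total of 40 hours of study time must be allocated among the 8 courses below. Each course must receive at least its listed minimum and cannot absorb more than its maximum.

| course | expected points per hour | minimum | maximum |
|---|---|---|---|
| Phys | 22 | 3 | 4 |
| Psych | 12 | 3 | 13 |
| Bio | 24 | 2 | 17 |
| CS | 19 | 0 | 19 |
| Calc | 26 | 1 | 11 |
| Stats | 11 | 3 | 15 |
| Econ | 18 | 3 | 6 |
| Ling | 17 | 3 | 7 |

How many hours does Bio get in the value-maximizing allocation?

Meeting every minimum uses 3+3+2+0+1+3+3+3 = 18 hours, leaving 22.
Order the courses by expected points per hour: Calc 26 > Bio 24 > Phys 22 > CS 19 > Econ 18 > Ling 17 > Psych 12 > Stats 11.
Calc takes 10 more to reach its cap of 11 → 12 left.
Bio: +12 (room for 15) → 14. Pool exhausted.

14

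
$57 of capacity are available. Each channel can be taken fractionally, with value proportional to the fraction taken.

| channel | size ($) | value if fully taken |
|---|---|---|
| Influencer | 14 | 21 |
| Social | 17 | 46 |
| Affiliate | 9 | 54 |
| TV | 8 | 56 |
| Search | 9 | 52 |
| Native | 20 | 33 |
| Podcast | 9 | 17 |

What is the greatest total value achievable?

233.25

Sort by value density: TV 56/8≈7, Affiliate 54/9≈6, Search 52/9≈5.78, Social 46/17≈2.71, Podcast 17/9≈1.89, Native 33/20≈1.65, Influencer 21/14≈1.5.
Take all of TV (8 $, value 56) ; 49 $ left.
All 9 $ of Affiliate fit (value 54) ; 40 remain.
Take all of Search (9 $, value 52) ; 31 $ left.
All 17 $ of Social fit (value 46) ; 14 remain.
All 9 $ of Podcast fit (value 17) ; 5 remain.
Only 5 $ remain; take 5/20 of Native for value 33×5/20 = 8.25.
Total value = 233.25.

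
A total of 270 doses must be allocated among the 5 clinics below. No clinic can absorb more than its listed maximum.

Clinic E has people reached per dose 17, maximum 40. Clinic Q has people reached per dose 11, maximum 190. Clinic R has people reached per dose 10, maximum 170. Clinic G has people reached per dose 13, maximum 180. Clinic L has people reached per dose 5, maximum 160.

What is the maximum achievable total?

3570

Order the clinics by people reached per dose: Clinic E 17 > Clinic G 13 > Clinic Q 11 > Clinic R 10 > Clinic L 5.
Clinic E: +40 to 40 (cap) — 230 left.
Clinic G: +180 to 180 (cap) — 50 left.
Clinic Q has room for 190 but only 50 remain, so it gets 50.
Total = 17×40 + 11×50 + 13×180 = 3570.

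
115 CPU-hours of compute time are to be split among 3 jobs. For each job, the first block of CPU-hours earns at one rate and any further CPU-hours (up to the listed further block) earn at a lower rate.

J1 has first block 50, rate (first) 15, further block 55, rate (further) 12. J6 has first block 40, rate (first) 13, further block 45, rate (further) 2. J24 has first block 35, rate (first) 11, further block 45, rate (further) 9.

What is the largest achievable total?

1570

Treat each block as its own option and order by rate: J1/first 15 > J6/first 13 > J1/second 12 > J24/first 11 > J24/second 9 > J6/second 2.
Fill J1 first block (50 at 15) — 65 left.
Fill J6 first block (40 at 13) — 25 left.
25 remain; put them into J1 second at 12.
Total = 15×50 + 13×40 + 12×25 = 1570.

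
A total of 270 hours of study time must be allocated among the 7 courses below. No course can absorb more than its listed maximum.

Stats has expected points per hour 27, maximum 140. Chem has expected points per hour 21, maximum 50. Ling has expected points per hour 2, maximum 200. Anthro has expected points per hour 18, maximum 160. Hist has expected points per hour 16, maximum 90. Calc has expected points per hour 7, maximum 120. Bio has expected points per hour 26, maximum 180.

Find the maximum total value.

7160

Highest expected points per hour first: Stats 27 > Bio 26 > Chem 21 > Anthro 18 > Hist 16 > Calc 7 > Ling 2.
Stats takes 140 to reach its cap of 140 — 130 left.
Bio: +130 (room for 180) → 130. Pool exhausted.
Total = 27×140 + 26×130 = 7160.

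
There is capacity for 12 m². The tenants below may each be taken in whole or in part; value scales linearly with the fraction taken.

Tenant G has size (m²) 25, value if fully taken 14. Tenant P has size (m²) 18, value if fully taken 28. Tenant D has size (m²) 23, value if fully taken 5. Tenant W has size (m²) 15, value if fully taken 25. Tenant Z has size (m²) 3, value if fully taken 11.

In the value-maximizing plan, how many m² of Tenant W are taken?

Best value per unit of size first: Tenant Z 11/3≈3.67, Tenant W 25/15≈1.67, Tenant P 28/18≈1.56, Tenant G 14/25≈0.56, Tenant D 5/23≈0.217.
Take all of Tenant Z (3 m², value 11) ; 9 m² left.
Only 9 m² remain; take 9/15 of Tenant W for value 25×9/15 = 15.

9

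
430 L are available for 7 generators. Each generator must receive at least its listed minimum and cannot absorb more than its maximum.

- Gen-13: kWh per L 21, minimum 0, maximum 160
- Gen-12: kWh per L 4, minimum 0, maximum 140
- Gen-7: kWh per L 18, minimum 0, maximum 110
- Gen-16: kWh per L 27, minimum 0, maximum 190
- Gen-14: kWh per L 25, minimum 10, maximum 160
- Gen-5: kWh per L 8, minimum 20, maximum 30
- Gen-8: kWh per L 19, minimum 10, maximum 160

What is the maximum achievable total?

Meeting every minimum uses 0+0+0+0+10+20+10 = 40 L, leaving 390.
Order the generators by kWh per L: Gen-16 27 > Gen-14 25 > Gen-13 21 > Gen-8 19 > Gen-7 18 > Gen-5 8 > Gen-12 4.
Gen-16: +190 to 190 (cap) → 200 left.
Gen-14: +150 to 160 (cap) → 50 left.
Only 50 left; Gen-13 takes them to reach 50.
Total = 21×50 + 27×190 + 25×160 + 8×20 + 19×10 = 10530.

10530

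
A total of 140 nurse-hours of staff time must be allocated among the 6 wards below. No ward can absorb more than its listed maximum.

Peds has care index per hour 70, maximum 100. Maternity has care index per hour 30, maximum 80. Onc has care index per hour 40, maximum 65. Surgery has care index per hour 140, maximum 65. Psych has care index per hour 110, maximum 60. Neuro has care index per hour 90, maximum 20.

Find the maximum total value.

Rank by care index per hour: Surgery 140 > Psych 110 > Neuro 90 > Peds 70 > Onc 40 > Maternity 30.
Give Surgery 65 to hit its cap of 65 — 75 left.
Psych: +60 to 60 (cap) — 15 left.
Neuro has room for 20 but only 15 remain, so it gets 15.
Total = 140×65 + 110×60 + 90×15 = 17050.

17050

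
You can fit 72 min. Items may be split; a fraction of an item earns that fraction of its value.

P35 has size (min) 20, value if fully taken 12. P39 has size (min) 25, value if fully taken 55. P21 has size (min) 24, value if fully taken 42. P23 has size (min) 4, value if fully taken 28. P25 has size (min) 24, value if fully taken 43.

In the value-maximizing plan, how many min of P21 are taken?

Sort by value density: P23 28/4≈7, P39 55/25≈2.2, P25 43/24≈1.79, P21 42/24≈1.75, P35 12/20≈0.6.
Take all of P23 (4 min, value 28) → 68 min left.
Take all of P39 (25 min, value 55) → 43 min left.
All 24 min of P25 fit (value 43) → 19 remain.
Fill the last 19 min with part of P21: 19/24 of it earns 33.25.

19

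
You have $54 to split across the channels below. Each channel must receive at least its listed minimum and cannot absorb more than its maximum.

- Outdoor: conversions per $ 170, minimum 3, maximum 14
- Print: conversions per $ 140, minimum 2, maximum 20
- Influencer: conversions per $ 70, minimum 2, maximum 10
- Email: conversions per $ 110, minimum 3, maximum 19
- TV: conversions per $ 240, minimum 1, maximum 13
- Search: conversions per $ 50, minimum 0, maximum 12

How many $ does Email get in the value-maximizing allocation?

Meeting every minimum uses 3+2+2+3+1+0 = 11 $, leaving 43.
Rank by conversions per $: TV 240 > Outdoor 170 > Print 140 > Email 110 > Influencer 70 > Search 50.
TV: +12 to 13 (cap) — 31 left.
Outdoor takes 11 more to reach its cap of 14 — 20 left.
Print takes 18 more to reach its cap of 20 — 2 left.
Only 2 left; Email takes them to reach 5.

5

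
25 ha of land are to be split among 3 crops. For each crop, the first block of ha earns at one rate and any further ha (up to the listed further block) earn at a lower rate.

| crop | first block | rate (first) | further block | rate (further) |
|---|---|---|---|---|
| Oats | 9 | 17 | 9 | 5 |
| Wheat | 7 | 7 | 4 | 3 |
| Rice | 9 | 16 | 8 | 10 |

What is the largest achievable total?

367

Treat each block as its own option and order by rate: Oats/first 17 > Rice/first 16 > Rice/second 10 > Wheat/first 7 > Oats/second 5 > Wheat/second 3.
Fill Oats first block (9 at 17) — 16 left.
Rice/first (16): +9 — 7 left.
7 remain; put them into Rice second at 10.
Total = 17×9 + 16×9 + 10×7 = 367.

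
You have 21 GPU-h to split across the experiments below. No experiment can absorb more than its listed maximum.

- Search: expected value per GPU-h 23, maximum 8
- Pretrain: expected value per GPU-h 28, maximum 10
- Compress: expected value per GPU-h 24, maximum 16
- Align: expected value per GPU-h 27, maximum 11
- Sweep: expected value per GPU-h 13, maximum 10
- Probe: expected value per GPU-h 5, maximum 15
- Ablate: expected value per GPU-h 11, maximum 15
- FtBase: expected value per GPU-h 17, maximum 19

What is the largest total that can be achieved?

577

Highest expected value per GPU-h first: Pretrain 28 > Align 27 > Compress 24 > Search 23 > FtBase 17 > Sweep 13 > Ablate 11 > Probe 5.
Give Pretrain 10 to hit its cap of 10 ; 11 left.
Give Align 11 to hit its cap of 11 ; 0 left.
Total = 28×10 + 27×11 = 577.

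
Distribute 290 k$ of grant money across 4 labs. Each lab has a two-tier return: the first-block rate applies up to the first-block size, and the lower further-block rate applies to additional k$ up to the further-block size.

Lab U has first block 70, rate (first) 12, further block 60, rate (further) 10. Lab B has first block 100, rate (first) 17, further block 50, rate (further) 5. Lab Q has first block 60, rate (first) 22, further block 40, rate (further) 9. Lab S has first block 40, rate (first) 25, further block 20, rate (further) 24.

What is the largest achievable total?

Rank every tier by rate: Lab S/tier1 25 > Lab S/tier2 24 > Lab Q/tier1 22 > Lab B/tier1 17 > Lab U/tier1 12 > Lab U/tier2 10 > Lab Q/tier2 9 > Lab B/tier2 5.
Lab S tier1 at 25: fill all 40 → 250 left.
Lab S/tier2 (24): +20 → 230 left.
Lab Q/tier1 (22): +60 → 170 left.
Fill Lab B tier1 block (100 at 17) → 70 left.
Fill Lab U tier1 block (70 at 12) → 0 left.
Total = 25×40 + 24×20 + 22×60 + 17×100 + 12×70 = 5340.

5340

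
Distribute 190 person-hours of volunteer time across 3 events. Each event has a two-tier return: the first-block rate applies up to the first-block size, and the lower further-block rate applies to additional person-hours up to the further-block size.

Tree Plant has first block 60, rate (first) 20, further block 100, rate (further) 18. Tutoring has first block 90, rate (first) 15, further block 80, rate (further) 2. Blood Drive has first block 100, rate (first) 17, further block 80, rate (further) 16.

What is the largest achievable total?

Order all 6 blocks by rate: Tree Plant/tier1 20 > Tree Plant/tier2 18 > Blood Drive/tier1 17 > Blood Drive/tier2 16 > Tutoring/tier1 15 > Tutoring/tier2 2.
Tree Plant tier1 at 20: fill all 60 → 130 left.
Tree Plant tier2 at 18: fill all 100 → 30 left.
Blood Drive/tier1: +30 of 100 at 17; pool empty.
Total = 20×60 + 18×100 + 17×30 = 3510.

3510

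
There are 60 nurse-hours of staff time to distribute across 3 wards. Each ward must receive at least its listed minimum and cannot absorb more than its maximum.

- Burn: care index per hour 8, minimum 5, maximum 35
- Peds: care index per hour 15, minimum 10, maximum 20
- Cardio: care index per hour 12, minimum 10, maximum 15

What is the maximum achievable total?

680

Meeting every minimum uses 5+10+10 = 25 nurse-hours, leaving 35.
Highest care index per hour first: Peds 15 > Cardio 12 > Burn 8.
Peds: +10 to 20 (cap) ; 25 left.
Give Cardio 5 more to hit its cap of 15 ; 20 left.
Burn has room for 30 more but only 20 remain, so it gets 25.
Total = 8×25 + 15×20 + 12×15 = 680.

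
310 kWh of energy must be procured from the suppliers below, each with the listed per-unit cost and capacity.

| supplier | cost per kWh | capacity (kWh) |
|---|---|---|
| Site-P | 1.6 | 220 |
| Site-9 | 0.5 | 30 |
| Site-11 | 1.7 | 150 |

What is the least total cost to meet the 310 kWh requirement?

Use suppliers in increasing cost order.
Take 30 from Site-9 at 0.5 — need 280 more.
Take 220 from Site-P at 1.6 — need 60 more.
Take 60 from Site-11 at 1.7 to finish.
Cost = 30×0.5 + 220×1.6 + 60×1.7 = 469.

469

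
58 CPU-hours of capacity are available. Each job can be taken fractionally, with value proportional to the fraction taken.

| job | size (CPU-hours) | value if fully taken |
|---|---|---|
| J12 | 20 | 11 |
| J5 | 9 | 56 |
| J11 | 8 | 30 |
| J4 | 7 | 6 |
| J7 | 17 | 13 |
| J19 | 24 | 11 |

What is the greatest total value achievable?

114.35

Best value per unit of size first: J5 56/9≈6.22, J11 30/8≈3.75, J4 6/7≈0.857, J7 13/17≈0.765, J12 11/20≈0.55, J19 11/24≈0.458.
J5: take in full, 9 CPU-hours for value 56 ; 49 left.
Take all of J11 (8 CPU-hours, value 30) ; 41 CPU-hours left.
Take all of J4 (7 CPU-hours, value 6) ; 34 CPU-hours left.
Take all of J7 (17 CPU-hours, value 13) ; 17 CPU-hours left.
Only 17 CPU-hours remain; take 17/20 of J12 for value 11×17/20 = 9.35.
Total value = 114.35.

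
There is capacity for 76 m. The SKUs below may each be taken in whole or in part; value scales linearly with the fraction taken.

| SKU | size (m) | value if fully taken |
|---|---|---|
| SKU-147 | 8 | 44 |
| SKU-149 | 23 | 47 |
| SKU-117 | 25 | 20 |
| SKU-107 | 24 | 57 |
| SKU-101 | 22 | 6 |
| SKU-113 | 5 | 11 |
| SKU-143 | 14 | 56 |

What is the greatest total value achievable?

Best value per unit of size first: SKU-147 44/8≈5.5, SKU-143 56/14≈4, SKU-107 57/24≈2.38, SKU-113 11/5≈2.2, SKU-149 47/23≈2.04, SKU-117 20/25≈0.8, SKU-101 6/22≈0.273.
Take all of SKU-147 (8 m, value 44) ; 68 m left.
Take all of SKU-143 (14 m, value 56) ; 54 m left.
SKU-107: take in full, 24 m for value 57 ; 30 left.
Take all of SKU-113 (5 m, value 11) ; 25 m left.
All 23 m of SKU-149 fit (value 47) ; 2 remain.
Only 2 m remain; take 2/25 of SKU-117 for value 20×2/25 = 1.6.
Total value = 216.6.

216.6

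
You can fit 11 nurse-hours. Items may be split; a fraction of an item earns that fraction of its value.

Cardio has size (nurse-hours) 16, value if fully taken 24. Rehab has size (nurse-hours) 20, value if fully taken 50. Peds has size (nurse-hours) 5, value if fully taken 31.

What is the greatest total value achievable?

46

Sort by value density: Peds 31/5≈6.2, Rehab 50/20≈2.5, Cardio 24/16≈1.5.
Take all of Peds (5 nurse-hours, value 31) ; 6 nurse-hours left.
Only 6 nurse-hours remain; take 6/20 of Rehab for value 50×6/20 = 15.
Total value = 46.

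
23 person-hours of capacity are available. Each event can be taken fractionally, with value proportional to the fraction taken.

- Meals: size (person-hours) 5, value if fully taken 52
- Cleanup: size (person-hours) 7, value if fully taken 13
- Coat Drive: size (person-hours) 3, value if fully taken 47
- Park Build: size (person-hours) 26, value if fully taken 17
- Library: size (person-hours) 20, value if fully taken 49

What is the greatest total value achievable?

Sort by value density: Coat Drive 47/3≈15.7, Meals 52/5≈10.4, Library 49/20≈2.45, Cleanup 13/7≈1.86, Park Build 17/26≈0.654.
Take all of Coat Drive (3 person-hours, value 47) ; 20 person-hours left.
Meals: take in full, 5 person-hours for value 52 ; 15 left.
15 person-hours left: a 15/20 share of Library gives 49×15/20 = 36.75.
Total value = 135.75.

135.75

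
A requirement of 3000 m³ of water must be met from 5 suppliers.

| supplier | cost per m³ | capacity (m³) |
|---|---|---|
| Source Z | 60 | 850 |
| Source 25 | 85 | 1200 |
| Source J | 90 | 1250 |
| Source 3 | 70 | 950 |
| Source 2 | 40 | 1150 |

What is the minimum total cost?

167750

Fill from the cheapest supplier first.
Source 2 (40): use full 1150 → 1850 m³ to go.
Source Z (60): use full 850 → 1000 m³ to go.
Source 3 (70): use full 950 → 50 m³ to go.
Source 25 (85): take the remaining 50 → done.
Source J: unused.
Cost = 1150×40 + 850×60 + 950×70 + 50×85 = 167750.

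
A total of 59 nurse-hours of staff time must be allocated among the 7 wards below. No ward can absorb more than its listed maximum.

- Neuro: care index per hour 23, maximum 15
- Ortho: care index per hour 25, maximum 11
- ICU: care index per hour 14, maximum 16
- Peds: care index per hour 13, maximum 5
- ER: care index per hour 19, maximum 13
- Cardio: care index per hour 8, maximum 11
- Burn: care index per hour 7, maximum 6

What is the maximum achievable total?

1143

Order the wards by care index per hour: Ortho 25 > Neuro 23 > ER 19 > ICU 14 > Peds 13 > Cardio 8 > Burn 7.
Ortho: +11 to 11 (cap) → 48 left.
Neuro takes 15 to reach its cap of 15 → 33 left.
ER: +13 to 13 (cap) → 20 left.
Give ICU 16 to hit its cap of 16 → 4 left.
Peds: +4 (room for 5) → 4. Pool exhausted.
Total = 23×15 + 25×11 + 14×16 + 13×4 + 19×13 = 1143.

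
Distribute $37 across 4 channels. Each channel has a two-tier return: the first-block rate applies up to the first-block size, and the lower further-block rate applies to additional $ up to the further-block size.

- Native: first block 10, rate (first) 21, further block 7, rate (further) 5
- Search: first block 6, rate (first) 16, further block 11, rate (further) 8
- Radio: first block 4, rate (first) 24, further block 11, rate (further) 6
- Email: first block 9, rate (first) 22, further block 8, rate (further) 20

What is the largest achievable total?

Rank every tier by rate: Radio/T1 24 > Email/T1 22 > Native/T1 21 > Email/T2 20 > Search/T1 16 > Search/T2 8 > Radio/T2 6 > Native/T2 5.
Fill Radio T1 block (4 at 24) → 33 left.
Email/T1 (22): +9 → 24 left.
Native T1 at 21: fill all 10 → 14 left.
Email/T2 (20): +8 → 6 left.
Search/T1 (16): +6 → 0 left.
Total = 24×4 + 22×9 + 21×10 + 20×8 + 16×6 = 760.

760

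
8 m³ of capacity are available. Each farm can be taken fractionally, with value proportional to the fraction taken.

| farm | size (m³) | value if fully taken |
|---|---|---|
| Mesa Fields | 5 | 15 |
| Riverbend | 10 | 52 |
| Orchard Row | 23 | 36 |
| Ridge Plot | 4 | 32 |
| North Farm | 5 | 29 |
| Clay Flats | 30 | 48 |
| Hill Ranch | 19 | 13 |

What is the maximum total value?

Rank by value-to-size ratio: Ridge Plot 32/4≈8, North Farm 29/5≈5.8, Riverbend 52/10≈5.2, Mesa Fields 15/5≈3, Clay Flats 48/30≈1.6, Orchard Row 36/23≈1.57, Hill Ranch 13/19≈0.684.
Ridge Plot: take in full, 4 m³ for value 32 → 4 left.
Fill the last 4 m³ with part of North Farm: 4/5 of it earns 23.2.
Total value = 55.2.

55.2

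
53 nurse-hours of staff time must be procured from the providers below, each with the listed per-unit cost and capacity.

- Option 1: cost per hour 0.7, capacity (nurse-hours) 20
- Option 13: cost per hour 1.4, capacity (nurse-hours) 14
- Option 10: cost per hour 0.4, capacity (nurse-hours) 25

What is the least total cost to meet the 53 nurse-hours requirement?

35.2

Cheapest first:
Take 25 from Option 10 at 0.4 — need 28 more.
Option 1 at 0.7: take all 20 nurse-hours — 8 still needed.
Option 13 (1.4): take the remaining 8 — done.
Cost = 25×0.4 + 20×0.7 + 8×1.4 = 35.2.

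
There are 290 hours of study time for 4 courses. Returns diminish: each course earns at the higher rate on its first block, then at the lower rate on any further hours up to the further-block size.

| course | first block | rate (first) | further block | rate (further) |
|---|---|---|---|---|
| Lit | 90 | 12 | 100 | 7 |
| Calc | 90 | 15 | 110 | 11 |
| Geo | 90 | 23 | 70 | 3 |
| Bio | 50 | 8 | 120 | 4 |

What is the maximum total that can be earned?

Treat each block as its own option and order by rate: Geo/T1 23 > Calc/T1 15 > Lit/T1 12 > Calc/T2 11 > Bio/T1 8 > Lit/T2 7 > Bio/T2 4 > Geo/T2 3.
Fill Geo T1 block (90 at 23) → 200 left.
Calc/T1 (15): +90 → 110 left.
Lit/T1 (12): +90 → 20 left.
Calc T2 at 11: only 20 left, fill 20.
Total = 23×90 + 15×90 + 12×90 + 11×20 = 4720.

4720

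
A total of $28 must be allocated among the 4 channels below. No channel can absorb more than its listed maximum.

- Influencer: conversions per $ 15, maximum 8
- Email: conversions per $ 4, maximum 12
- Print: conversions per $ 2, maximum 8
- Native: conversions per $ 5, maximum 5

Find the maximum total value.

Rank by conversions per $: Influencer 15 > Native 5 > Email 4 > Print 2.
Influencer: +8 to 8 (cap) — 20 left.
Native takes 5 to reach its cap of 5 — 15 left.
Give Email 12 to hit its cap of 12 — 3 left.
Print has room for 8 but only 3 remain, so it gets 3.
Total = 15×8 + 4×12 + 2×3 + 5×5 = 199.

199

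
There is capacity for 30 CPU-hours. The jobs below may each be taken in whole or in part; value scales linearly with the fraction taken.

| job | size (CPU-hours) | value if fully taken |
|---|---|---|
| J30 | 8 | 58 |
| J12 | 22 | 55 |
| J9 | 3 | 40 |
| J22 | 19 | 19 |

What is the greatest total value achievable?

145.5

Rank by value-to-size ratio: J9 40/3≈13.3, J30 58/8≈7.25, J12 55/22≈2.5, J22 19/19≈1.
All 3 CPU-hours of J9 fit (value 40) — 27 remain.
All 8 CPU-hours of J30 fit (value 58) — 19 remain.
Fill the last 19 CPU-hours with part of J12: 19/22 of it earns 47.5.
Total value = 145.5.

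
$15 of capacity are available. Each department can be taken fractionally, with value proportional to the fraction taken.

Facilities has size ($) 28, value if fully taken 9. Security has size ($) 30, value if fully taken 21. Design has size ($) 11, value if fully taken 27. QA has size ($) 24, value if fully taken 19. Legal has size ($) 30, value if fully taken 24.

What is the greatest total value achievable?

Rank by value-to-size ratio: Design 27/11≈2.45, Legal 24/30≈0.8, QA 19/24≈0.792, Security 21/30≈0.7, Facilities 9/28≈0.321.
All 11 $ of Design fit (value 27) ; 4 remain.
Only 4 $ remain; take 4/30 of Legal for value 24×4/30 = 3.2.
Total value = 30.2.

30.2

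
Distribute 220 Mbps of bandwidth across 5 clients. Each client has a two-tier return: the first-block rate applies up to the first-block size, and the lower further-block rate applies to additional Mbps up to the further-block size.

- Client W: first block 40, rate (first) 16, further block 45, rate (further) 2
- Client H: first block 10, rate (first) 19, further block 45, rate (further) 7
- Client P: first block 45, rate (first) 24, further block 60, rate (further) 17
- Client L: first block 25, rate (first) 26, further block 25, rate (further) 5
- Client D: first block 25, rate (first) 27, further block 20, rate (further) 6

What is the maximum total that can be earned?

4360

Rank every tier by rate: Client D/T1 27 > Client L/T1 26 > Client P/T1 24 > Client H/T1 19 > Client P/T2 17 > Client W/T1 16 > Client H/T2 7 > Client D/T2 6 > Client L/T2 5 > Client W/T2 2.
Fill Client D T1 block (25 at 27) ; 195 left.
Client L/T1 (26): +25 ; 170 left.
Fill Client P T1 block (45 at 24) ; 125 left.
Fill Client H T1 block (10 at 19) ; 115 left.
Client P T2 at 17: fill all 60 ; 55 left.
Client W T1 at 16: fill all 40 ; 15 left.
Client H/T2: +15 of 45 at 7; pool empty.
Total = 27×25 + 26×25 + 24×45 + 19×10 + 17×60 + 16×40 + 7×15 = 4360.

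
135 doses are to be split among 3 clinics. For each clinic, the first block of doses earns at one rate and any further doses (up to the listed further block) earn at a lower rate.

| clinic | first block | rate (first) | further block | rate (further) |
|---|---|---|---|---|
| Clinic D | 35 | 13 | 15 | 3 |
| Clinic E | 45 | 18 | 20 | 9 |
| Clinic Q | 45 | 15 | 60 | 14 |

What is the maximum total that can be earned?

2115

Rank every tier by rate: Clinic E/T1 18 > Clinic Q/T1 15 > Clinic Q/T2 14 > Clinic D/T1 13 > Clinic E/T2 9 > Clinic D/T2 3.
Clinic E/T1 (18): +45 → 90 left.
Fill Clinic Q T1 block (45 at 15) → 45 left.
Clinic Q/T2: +45 of 60 at 14; pool empty.
Total = 18×45 + 15×45 + 14×45 = 2115.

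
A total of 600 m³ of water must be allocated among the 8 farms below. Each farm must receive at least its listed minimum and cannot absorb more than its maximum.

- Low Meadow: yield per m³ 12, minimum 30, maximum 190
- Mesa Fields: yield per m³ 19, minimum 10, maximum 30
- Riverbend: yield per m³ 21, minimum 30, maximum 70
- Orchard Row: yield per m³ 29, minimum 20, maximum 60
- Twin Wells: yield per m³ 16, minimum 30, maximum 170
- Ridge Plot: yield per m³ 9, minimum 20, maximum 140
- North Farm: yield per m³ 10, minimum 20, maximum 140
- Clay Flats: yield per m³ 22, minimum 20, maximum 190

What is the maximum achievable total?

11540

Meeting every minimum uses 30+10+30+20+30+20+20+20 = 180 m³, leaving 420.
Rank by yield per m³: Orchard Row 29 > Clay Flats 22 > Riverbend 21 > Mesa Fields 19 > Twin Wells 16 > Low Meadow 12 > North Farm 10 > Ridge Plot 9.
Orchard Row takes 40 more to reach its cap of 60 — 380 left.
Clay Flats: +170 to 190 (cap) — 210 left.
Riverbend: +40 to 70 (cap) — 170 left.
Mesa Fields takes 20 more to reach its cap of 30 — 150 left.
Give Twin Wells 140 more to hit its cap of 170 — 10 left.
Only 10 left; Low Meadow takes them to reach 40.
Total = 12×40 + 19×30 + 21×70 + 29×60 + 16×170 + 9×20 + 10×20 + 22×190 = 11540.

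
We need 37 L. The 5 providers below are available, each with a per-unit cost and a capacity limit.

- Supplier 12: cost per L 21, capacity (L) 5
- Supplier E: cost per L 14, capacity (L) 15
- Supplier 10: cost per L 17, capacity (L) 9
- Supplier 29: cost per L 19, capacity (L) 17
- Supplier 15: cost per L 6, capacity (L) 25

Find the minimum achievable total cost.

318

Fill from the cheapest provider first.
Supplier 15 (6): use full 25 ; 12 L to go.
Supplier E at 14: take 12 of its 15 ; requirement met.
Supplier 10, Supplier 29, Supplier 12: unused.
Cost = 25×6 + 12×14 = 318.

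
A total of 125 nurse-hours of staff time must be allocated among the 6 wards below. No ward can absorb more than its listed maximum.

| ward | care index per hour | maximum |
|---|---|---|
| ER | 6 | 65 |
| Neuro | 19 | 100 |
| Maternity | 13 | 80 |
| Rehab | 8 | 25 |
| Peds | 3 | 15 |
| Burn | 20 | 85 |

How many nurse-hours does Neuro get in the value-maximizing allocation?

40

Order the wards by care index per hour: Burn 20 > Neuro 19 > Maternity 13 > Rehab 8 > ER 6 > Peds 3.
Burn takes 85 to reach its cap of 85 → 40 left.
Neuro has room for 100 but only 40 remain, so it gets 40.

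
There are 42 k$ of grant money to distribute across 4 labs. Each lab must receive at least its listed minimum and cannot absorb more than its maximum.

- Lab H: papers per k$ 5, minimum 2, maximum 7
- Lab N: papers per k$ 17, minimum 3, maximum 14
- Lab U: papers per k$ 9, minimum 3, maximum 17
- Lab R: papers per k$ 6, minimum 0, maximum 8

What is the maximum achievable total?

Meeting every minimum uses 2+3+3+0 = 8 k$, leaving 34.
Order the labs by papers per k$: Lab N 17 > Lab U 9 > Lab R 6 > Lab H 5.
Lab N: +11 to 14 (cap) → 23 left.
Lab U: +14 to 17 (cap) → 9 left.
Give Lab R 8 more to hit its cap of 8 → 1 left.
Lab H: +1 (room for 5) → 3. Pool exhausted.
Total = 5×3 + 17×14 + 9×17 + 6×8 = 454.

454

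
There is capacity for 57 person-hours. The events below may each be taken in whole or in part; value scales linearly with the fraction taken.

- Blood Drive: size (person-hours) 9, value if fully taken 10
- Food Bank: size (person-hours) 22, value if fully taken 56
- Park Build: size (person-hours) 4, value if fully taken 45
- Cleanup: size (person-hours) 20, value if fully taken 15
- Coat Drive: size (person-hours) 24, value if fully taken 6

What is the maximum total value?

126.5

Sort by value density: Park Build 45/4≈11.2, Food Bank 56/22≈2.55, Blood Drive 10/9≈1.11, Cleanup 15/20≈0.75, Coat Drive 6/24≈0.25.
Park Build: take in full, 4 person-hours for value 45 → 53 left.
All 22 person-hours of Food Bank fit (value 56) → 31 remain.
All 9 person-hours of Blood Drive fit (value 10) → 22 remain.
Cleanup: take in full, 20 person-hours for value 15 → 2 left.
Only 2 person-hours remain; take 2/24 of Coat Drive for value 6×2/24 = 0.5.
Total value = 126.5.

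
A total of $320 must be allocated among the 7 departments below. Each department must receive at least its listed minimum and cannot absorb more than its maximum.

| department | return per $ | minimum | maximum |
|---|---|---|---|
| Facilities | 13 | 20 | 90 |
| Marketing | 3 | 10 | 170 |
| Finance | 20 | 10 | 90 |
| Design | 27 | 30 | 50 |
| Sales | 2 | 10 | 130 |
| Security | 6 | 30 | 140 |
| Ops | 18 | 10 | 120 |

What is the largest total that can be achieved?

5620

Meeting every minimum uses 20+10+10+30+10+30+10 = 120 $, leaving 200.
Order the departments by return per $: Design 27 > Finance 20 > Ops 18 > Facilities 13 > Security 6 > Marketing 3 > Sales 2.
Design takes 20 more to reach its cap of 50 ; 180 left.
Give Finance 80 more to hit its cap of 90 ; 100 left.
Ops has room for 110 more but only 100 remain, so it gets 110.
Total = 13×20 + 3×10 + 20×90 + 27×50 + 2×10 + 6×30 + 18×110 = 5620.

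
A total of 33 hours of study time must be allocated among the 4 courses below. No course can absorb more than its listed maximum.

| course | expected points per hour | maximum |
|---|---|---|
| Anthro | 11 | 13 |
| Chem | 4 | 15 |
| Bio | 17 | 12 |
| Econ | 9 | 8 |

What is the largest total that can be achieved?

Highest expected points per hour first: Bio 17 > Anthro 11 > Econ 9 > Chem 4.
Bio takes 12 to reach its cap of 12 → 21 left.
Anthro: +13 to 13 (cap) → 8 left.
Econ: +8 to 8 (cap) → 0 left.
Total = 11×13 + 17×12 + 9×8 = 419.

419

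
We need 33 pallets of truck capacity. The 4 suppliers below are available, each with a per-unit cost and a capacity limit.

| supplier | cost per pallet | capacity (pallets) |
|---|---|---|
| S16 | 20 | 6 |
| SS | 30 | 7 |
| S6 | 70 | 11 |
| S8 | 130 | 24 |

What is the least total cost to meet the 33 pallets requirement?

Fill from the cheapest supplier first.
Take 6 from S16 at 20 → need 27 more.
SS (30): use full 7 → 20 pallets to go.
S6 at 70: take all 11 pallets → 9 still needed.
Take 9 from S8 at 130 to finish.
Cost = 6×20 + 7×30 + 11×70 + 9×130 = 2270.

2270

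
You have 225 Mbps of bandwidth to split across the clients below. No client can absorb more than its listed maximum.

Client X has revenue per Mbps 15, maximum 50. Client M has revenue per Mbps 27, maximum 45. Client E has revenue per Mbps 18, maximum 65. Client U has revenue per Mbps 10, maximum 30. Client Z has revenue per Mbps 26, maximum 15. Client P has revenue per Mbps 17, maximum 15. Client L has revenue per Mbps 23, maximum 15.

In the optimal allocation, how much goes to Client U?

20

Highest revenue per Mbps first: Client M 27 > Client Z 26 > Client L 23 > Client E 18 > Client P 17 > Client X 15 > Client U 10.
Client M: +45 to 45 (cap) → 180 left.
Client Z: +15 to 15 (cap) → 165 left.
Client L: +15 to 15 (cap) → 150 left.
Client E: +65 to 65 (cap) → 85 left.
Client P takes 15 to reach its cap of 15 → 70 left.
Give Client X 50 to hit its cap of 50 → 20 left.
Client U has room for 30 but only 20 remain, so it gets 20.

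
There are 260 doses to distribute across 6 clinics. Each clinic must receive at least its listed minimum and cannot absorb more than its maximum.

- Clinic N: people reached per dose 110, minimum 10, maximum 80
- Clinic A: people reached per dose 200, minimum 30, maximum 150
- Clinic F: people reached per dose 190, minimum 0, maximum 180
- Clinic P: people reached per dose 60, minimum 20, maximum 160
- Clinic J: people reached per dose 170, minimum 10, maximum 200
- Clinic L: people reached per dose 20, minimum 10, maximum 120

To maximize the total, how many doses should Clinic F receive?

60

Meeting every minimum uses 10+30+0+20+10+10 = 80 doses, leaving 180.
Highest people reached per dose first: Clinic A 200 > Clinic F 190 > Clinic J 170 > Clinic N 110 > Clinic P 60 > Clinic L 20.
Clinic A takes 120 more to reach its cap of 150 ; 60 left.
Clinic F has room for 180 more but only 60 remain, so it gets 60.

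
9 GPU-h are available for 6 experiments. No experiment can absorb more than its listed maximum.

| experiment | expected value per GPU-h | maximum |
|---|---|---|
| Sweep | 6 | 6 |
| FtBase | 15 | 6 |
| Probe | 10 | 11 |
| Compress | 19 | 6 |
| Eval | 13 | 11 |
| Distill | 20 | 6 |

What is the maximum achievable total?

177

Highest expected value per GPU-h first: Distill 20 > Compress 19 > FtBase 15 > Eval 13 > Probe 10 > Sweep 6.
Distill: +6 to 6 (cap) ; 3 left.
Compress: +3 (room for 6) → 3. Pool exhausted.
Total = 19×3 + 20×6 = 177.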